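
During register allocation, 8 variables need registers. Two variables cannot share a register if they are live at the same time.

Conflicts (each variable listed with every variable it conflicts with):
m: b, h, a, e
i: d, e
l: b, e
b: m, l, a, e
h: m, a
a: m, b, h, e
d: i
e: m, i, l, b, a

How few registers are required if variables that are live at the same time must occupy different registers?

m, b, a, e are mutually in conflict, so at least 4 registers are needed.
A valid assignment using 4 registers: m=4, i=2, l=3, b=2, h=1, a=3, d=1, e=1. Every pair that conflicts lands in different registers.

4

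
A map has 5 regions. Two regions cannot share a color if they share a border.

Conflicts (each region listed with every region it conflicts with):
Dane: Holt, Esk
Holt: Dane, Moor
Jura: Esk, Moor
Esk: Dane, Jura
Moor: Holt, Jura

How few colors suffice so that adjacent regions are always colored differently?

The cycle Esk-Dane-Holt-Moor-Jura-Esk has odd length 5, so it cannot be 2-colored; at least 3 colors are needed.
A valid assignment using 3 colors: Dane=2, Holt=1, Jura=2, Esk=1, Moor=3. Each listed conflict is separated.

3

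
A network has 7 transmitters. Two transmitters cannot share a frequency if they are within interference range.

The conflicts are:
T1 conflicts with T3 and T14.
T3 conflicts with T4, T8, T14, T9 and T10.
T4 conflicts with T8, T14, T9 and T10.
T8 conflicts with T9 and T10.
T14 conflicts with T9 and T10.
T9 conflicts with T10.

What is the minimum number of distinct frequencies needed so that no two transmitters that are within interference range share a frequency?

5

T3, T4, T14, T9, T10 are mutually in conflict, so at least 5 frequencies are needed.
A valid assignment using 5 frequencies: T1=2, T3=1, T4=4, T8=3, T14=3, T9=5, T10=2. No two conflicting transmitters share a frequency.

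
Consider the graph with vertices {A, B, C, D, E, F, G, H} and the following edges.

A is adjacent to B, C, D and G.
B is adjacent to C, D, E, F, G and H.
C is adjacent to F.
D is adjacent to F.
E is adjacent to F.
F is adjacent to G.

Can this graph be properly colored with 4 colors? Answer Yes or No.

Yes

The chromatic number is 3. B, E, F form a triangle, so at least 3 colors are needed.
3 colors suffice: color red → {B}; color blue → {A, F, H}; color green → {C, D, E, G}.
Since 4 ≥ 3, a proper 4-coloring certainly exists.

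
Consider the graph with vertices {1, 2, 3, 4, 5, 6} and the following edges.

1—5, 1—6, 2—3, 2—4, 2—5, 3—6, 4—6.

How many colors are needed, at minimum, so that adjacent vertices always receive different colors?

3

The cycle 5-2-4-6-1-5 has odd length 5, so it cannot be 2-colored; at least 3 colors are needed.
3 colors suffice: 1=green, 2=red, 3=blue, 4=blue, 5=blue, 6=red. Every edge joins two different colors.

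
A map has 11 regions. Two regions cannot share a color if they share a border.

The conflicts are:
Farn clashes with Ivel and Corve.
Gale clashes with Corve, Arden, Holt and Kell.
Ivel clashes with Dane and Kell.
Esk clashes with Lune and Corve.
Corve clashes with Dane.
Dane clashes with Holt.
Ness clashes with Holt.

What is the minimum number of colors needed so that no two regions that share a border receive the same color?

3

The cycle Ivel-Dane-Holt-Gale-Kell-Ivel has odd length 5, so it cannot be 2-colored; at least 3 colors are needed.
3 colors suffice: color 1 → {Ivel, Lune, Corve, Arden, Holt}; color 2 → {Farn, Gale, Esk, Dane, Ness}; color 3 → {Kell}. Each listed conflict is separated.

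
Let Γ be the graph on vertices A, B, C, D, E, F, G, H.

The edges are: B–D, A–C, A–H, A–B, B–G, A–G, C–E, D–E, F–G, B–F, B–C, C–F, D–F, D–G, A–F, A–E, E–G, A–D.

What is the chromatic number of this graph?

5

A, B, D, F, G are pairwise adjacent (a clique of size 5), so at least 5 colors are needed.
5 colors suffice: A=1, B=3, C=2, D=4, E=3, F=5, G=2, H=2. No two adjacent vertices share a color.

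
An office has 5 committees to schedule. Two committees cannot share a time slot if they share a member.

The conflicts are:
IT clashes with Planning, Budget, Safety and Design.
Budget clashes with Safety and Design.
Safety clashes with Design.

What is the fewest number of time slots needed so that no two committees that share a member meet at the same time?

IT, Budget, Safety, Design all conflict with each other, so at least 4 time slots are needed.
A valid assignment using 4 time slots: IT=1, Planning=2, Budget=3, Safety=4, Design=2. Every pair that conflicts lands in different time slots.

4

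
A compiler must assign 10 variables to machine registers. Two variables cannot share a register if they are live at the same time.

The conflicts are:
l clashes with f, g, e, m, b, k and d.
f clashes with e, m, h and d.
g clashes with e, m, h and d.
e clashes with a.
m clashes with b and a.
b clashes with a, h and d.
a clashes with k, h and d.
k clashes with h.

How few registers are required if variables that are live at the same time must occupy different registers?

a, k, h are mutually in conflict, so at least 3 registers are needed.
3 registers suffice: register 1 → {l, a}; register 2 → {e, m, h, d}; register 3 → {f, g, b, k}. Every pair that conflicts lands in different registers.

3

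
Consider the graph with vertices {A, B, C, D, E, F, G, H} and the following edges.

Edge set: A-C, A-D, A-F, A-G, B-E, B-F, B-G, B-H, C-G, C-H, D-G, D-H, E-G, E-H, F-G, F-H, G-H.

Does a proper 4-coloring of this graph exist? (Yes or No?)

Yes

The chromatic number is 4. B, E, G, H are pairwise adjacent (a clique of size 4), so at least 4 colors are needed.
A valid assignment using 4 colors: A=2, B=4, C=3, D=3, E=3, F=3, G=1, H=2.
That is already a proper 4-coloring.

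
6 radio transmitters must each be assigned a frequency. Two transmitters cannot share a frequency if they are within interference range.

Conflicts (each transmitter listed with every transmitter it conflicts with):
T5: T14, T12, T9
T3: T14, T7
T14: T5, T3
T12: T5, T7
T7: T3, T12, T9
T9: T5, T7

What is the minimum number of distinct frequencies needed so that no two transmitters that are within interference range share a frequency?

3

The cycle T5-T14-T3-T7-T12-T5 has odd length 5, so it cannot be 2-colored; at least 3 frequencies are needed.
A valid assignment using 3 frequencies: T5=1, T3=2, T14=3, T12=2, T7=1, T9=2. No two conflicting transmitters share a frequency.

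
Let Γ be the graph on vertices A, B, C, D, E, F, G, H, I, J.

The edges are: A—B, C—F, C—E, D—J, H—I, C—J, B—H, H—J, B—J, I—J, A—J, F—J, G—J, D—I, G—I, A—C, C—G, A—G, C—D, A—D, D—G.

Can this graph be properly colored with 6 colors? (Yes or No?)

The chromatic number is 5. A, C, D, G, J are mutually adjacent (a clique of size 5), so at least 5 colors are needed.
One proper 5-coloring: A=4, B=2, C=2, D=5, E=1, F=3, G=3, H=3, I=2, J=1.
Since 6 ≥ 5, a proper 6-coloring certainly exists.

Yes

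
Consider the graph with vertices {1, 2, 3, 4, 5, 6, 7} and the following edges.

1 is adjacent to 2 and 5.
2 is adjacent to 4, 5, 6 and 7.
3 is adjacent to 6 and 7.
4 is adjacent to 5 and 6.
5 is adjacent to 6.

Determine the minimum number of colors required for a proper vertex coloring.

2, 4, 5, 6 are mutually adjacent (a clique of size 4), so at least 4 colors are needed.
4 colors suffice: color red → {2, 3}; color blue → {5, 7}; color green → {1, 6}; color yellow → {4}. Each edge has distinct colors on its endpoints.

4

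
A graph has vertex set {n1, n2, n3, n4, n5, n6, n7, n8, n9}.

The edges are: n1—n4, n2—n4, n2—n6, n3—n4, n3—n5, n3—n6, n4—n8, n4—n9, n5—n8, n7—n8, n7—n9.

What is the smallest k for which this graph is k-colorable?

2

n3 and n5 are adjacent, so at least 2 colors are needed.
One proper 2-coloring: n1=2, n2=2, n3=2, n4=1, n5=1, n6=1, n7=1, n8=2, n9=2. No two adjacent vertices share a color.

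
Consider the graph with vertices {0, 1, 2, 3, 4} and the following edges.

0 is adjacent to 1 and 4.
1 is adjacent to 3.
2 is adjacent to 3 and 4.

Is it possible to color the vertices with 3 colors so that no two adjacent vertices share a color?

The chromatic number is 3. The cycle 0-1-3-2-4-0 has odd length 5, so it cannot be 2-colored; at least 3 colors are needed.
A valid assignment using 3 colors: 0=green, 1=blue, 2=blue, 3=red, 4=red.
That is already a proper 3-coloring.

Yes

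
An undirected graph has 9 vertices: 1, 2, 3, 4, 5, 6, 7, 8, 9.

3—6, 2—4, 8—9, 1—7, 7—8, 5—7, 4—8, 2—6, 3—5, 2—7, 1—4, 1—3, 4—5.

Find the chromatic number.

3

The cycle 2-4-1-3-6-2 has odd length 5, so it cannot be 2-colored; at least 3 colors are needed.
A valid assignment using 3 colors: 1=b, 2=b, 3=a, 4=a, 5=b, 6=c, 7=a, 8=b, 9=a. Every edge joins two different colors.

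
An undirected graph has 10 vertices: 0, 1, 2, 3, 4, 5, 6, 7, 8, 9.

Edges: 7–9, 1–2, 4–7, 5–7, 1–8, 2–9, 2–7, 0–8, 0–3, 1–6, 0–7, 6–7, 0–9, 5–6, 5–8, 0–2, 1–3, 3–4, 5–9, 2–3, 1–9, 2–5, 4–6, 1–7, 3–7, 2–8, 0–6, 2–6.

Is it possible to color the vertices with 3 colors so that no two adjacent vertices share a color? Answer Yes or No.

No

2, 5, 7, 9 are pairwise adjacent (a clique of size 4), so at least 4 colors are needed.
So 3 colors are not enough.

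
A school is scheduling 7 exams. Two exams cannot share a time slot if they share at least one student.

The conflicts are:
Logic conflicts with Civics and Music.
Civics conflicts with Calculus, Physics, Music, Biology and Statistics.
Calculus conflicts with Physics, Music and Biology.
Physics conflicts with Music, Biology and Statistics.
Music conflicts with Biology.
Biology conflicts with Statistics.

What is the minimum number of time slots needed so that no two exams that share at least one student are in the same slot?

5

Civics, Calculus, Physics, Music, Biology all conflict with each other, so at least 5 time slots are needed.
5 time slots suffice: time slot 1 → {Civics}; time slot 2 → {Logic, Physics}; time slot 3 → {Biology}; time slot 4 → {Music, Statistics}; time slot 5 → {Calculus}. Each listed conflict is separated.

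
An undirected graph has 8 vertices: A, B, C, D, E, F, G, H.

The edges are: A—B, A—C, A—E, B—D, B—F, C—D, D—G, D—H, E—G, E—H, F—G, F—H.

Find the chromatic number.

3

The cycle C-A-E-H-D-C has odd length 5, so it cannot be 2-colored; at least 3 colors are needed.
3 colors suffice: color 1 → {D, E, F}; color 2 → {A, G, H}; color 3 → {B, C}. Every edge joins two different colors.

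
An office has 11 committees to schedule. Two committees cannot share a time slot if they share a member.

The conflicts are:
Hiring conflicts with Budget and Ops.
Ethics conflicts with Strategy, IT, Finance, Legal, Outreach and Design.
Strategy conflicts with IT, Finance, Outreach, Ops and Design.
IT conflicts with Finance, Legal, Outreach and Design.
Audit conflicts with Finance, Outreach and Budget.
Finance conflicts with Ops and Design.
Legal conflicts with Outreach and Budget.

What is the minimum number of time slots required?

5

Ethics, Strategy, IT, Finance, Design are mutually in conflict, so at least 5 time slots are needed.
A valid assignment using 5 time slots: Hiring=3, Ethics=2, Strategy=3, IT=4, Audit=2, Finance=1, Legal=3, Outreach=1, Budget=1, Ops=2, Design=5. Each listed conflict is separated.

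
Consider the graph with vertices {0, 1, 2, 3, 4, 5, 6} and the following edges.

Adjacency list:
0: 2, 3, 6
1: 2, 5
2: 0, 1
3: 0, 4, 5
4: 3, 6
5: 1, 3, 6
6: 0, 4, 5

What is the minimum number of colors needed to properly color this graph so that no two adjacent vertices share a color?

3

The cycle 0-6-5-1-2-0 has odd length 5, so it cannot be 2-colored; at least 3 colors are needed.
A valid assignment using 3 colors: 0=a, 1=c, 2=b, 3=b, 4=a, 5=a, 6=b. Each edge has distinct colors on its endpoints.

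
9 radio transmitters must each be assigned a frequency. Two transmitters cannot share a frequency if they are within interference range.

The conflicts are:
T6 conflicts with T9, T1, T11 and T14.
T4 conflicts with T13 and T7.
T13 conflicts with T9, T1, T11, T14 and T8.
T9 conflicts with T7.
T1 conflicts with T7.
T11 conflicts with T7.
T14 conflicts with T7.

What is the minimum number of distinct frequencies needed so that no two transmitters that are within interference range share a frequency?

2

T13 and T8 conflict, so at least 2 frequencies are needed.
2 frequencies suffice: frequency 1 → {T6, T13, T7}; frequency 2 → {T4, T9, T1, T11, T14, T8}. Every pair that conflicts lands in different frequencies.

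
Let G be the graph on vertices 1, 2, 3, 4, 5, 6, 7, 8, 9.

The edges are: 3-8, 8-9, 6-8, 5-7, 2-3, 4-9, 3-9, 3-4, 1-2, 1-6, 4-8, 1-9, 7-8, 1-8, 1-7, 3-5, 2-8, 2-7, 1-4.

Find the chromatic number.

4

1, 2, 7, 8 are pairwise adjacent (a clique of size 4), so at least 4 colors are needed.
4 colors suffice: color red → {5, 8}; color blue → {1, 3}; color green → {2, 4, 6}; color yellow → {7, 9}. Each edge has distinct colors on its endpoints.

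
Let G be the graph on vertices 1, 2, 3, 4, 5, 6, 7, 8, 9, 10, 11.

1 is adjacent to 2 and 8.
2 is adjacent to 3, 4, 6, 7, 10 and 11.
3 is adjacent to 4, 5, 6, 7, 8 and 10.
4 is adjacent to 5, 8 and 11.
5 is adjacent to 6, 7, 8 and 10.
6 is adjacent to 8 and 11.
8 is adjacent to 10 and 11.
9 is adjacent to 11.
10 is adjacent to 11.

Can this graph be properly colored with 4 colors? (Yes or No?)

Yes

The chromatic number is 4. 3, 4, 5, 8 form a clique, so at least 4 colors are needed.
A valid assignment using 4 colors: 1=b, 2=a, 3=b, 4=d, 5=c, 6=d, 7=d, 8=a, 9=a, 10=d, 11=b.
That is already a proper 4-coloring.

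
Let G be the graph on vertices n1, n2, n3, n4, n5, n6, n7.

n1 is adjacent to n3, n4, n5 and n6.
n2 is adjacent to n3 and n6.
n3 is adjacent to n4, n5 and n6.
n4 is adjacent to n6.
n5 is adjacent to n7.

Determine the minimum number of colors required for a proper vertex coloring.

4

n1, n3, n4, n6 are pairwise adjacent (a clique of size 4), so at least 4 colors are needed.
4 colors suffice: n1=2, n2=2, n3=1, n4=4, n5=3, n6=3, n7=1. Each edge has distinct colors on its endpoints.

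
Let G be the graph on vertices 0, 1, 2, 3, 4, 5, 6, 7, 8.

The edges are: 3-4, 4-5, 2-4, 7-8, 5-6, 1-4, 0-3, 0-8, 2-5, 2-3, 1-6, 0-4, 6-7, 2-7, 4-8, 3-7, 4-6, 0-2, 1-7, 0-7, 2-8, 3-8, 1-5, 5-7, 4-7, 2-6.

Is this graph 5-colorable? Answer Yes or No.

No

0, 2, 3, 4, 7, 8 are mutually adjacent (a clique of size 6), so at least 6 colors are needed.
So 5 colors are not enough.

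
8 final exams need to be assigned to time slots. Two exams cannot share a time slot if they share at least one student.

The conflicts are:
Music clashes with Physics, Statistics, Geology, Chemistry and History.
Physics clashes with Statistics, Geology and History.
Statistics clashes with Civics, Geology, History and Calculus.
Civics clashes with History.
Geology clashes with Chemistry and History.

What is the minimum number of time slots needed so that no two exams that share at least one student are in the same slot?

5

Music, Physics, Statistics, Geology, History pairwise conflict, so at least 5 time slots are needed.
A valid assignment using 5 time slots: Music=2, Physics=5, Statistics=1, Civics=2, Geology=3, Chemistry=1, History=4, Calculus=2. Each listed conflict is separated.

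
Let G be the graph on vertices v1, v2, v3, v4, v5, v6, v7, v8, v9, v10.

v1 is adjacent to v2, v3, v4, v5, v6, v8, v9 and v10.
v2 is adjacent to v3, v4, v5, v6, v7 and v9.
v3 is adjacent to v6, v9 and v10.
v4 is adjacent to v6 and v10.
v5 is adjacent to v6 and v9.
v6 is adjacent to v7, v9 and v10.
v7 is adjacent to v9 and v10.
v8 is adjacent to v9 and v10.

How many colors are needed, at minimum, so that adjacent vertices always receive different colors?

v1, v2, v3, v6, v9 are pairwise adjacent (a clique of size 5), so at least 5 colors are needed.
5 colors suffice: v1=1, v2=4, v3=5, v4=5, v5=5, v6=2, v7=1, v8=2, v9=3, v10=3. No two adjacent vertices share a color.

5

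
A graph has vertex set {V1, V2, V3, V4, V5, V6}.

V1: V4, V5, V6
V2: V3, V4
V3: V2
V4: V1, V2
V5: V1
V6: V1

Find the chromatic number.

2

V1 and V5 are adjacent, so at least 2 colors are needed.
2 colors suffice: V1=1, V2=1, V3=2, V4=2, V5=2, V6=2. Each edge has distinct colors on its endpoints.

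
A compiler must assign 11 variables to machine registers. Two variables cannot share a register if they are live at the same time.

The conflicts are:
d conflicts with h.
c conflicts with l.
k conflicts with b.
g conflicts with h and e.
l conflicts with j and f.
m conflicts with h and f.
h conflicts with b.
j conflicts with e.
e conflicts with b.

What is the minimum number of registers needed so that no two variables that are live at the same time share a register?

3

The cycle f-m-h-b-e-j-l-f has odd length 7, so it cannot be 2-colored; at least 3 registers are needed.
A valid assignment using 3 registers: d=2, c=2, k=1, g=2, l=1, m=2, h=1, j=2, f=3, e=1, b=2. Each listed conflict is separated.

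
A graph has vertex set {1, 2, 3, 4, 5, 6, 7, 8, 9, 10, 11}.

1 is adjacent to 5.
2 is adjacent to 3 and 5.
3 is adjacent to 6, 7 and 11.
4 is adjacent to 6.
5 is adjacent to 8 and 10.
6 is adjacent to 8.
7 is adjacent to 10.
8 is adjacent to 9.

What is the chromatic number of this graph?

The cycle 2-3-6-8-5-2 has odd length 5, so it cannot be 2-colored; at least 3 colors are needed.
3 colors suffice: color a → {3, 4, 5, 9}; color b → {1, 2, 6, 10, 11}; color c → {7, 8}. Every edge joins two different colors.

3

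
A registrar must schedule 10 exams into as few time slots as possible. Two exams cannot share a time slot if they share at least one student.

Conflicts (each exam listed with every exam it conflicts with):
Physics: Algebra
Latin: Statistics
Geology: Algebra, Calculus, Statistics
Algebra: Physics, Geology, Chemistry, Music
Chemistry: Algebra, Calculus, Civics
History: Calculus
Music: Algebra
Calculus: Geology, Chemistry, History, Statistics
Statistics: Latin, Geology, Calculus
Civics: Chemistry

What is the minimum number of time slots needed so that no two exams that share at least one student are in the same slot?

Geology, Calculus, Statistics are mutually in conflict, so at least 3 time slots are needed.
3 time slots suffice: time slot 1 → {Latin, Algebra, Calculus, Civics}; time slot 2 → {Physics, Geology, Chemistry, History, Music}; time slot 3 → {Statistics}. Each listed conflict is separated.

3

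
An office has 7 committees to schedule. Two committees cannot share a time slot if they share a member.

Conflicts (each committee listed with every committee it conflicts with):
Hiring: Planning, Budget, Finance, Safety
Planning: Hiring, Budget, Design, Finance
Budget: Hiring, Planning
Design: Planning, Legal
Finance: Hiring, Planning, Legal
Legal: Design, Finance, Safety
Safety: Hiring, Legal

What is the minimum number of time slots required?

3

Hiring, Planning, Budget pairwise conflict, so at least 3 time slots are needed.
3 time slots suffice: Hiring=1, Planning=2, Budget=3, Design=3, Finance=3, Legal=1, Safety=2. Each listed conflict is separated.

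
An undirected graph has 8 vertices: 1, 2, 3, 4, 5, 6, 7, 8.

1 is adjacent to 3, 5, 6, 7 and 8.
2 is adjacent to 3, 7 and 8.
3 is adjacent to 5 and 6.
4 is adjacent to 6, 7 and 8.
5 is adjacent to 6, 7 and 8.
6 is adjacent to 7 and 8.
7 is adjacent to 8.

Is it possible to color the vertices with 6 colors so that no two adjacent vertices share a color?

Yes

The chromatic number is 5. 1, 5, 6, 7, 8 are mutually adjacent (a clique of size 5), so at least 5 colors are needed.
5 colors suffice: color red → {3, 7}; color blue → {2, 6}; color green → {8}; color yellow → {4, 5}; color purple → {1}.
Since 6 ≥ 5, a proper 6-coloring certainly exists.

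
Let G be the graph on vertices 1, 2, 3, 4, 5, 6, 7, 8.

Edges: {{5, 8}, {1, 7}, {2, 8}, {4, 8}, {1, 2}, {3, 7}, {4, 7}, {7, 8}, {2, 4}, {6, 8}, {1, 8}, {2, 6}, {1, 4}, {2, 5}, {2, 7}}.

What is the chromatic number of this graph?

5

1, 2, 4, 7, 8 are pairwise adjacent (a clique of size 5), so at least 5 colors are needed.
A valid assignment using 5 colors: 1=purple, 2=blue, 3=red, 4=yellow, 5=green, 6=green, 7=green, 8=red. No two adjacent vertices share a color.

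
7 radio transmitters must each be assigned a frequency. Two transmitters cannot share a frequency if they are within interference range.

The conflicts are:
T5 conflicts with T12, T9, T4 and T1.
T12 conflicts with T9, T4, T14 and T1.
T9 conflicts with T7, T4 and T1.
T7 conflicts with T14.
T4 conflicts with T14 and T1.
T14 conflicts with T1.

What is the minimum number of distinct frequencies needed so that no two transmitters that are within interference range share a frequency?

T5, T12, T9, T4, T1 all conflict with each other, so at least 5 frequencies are needed.
5 frequencies suffice: T5=5, T12=4, T9=3, T7=1, T4=1, T14=3, T1=2. No two conflicting transmitters share a frequency.

5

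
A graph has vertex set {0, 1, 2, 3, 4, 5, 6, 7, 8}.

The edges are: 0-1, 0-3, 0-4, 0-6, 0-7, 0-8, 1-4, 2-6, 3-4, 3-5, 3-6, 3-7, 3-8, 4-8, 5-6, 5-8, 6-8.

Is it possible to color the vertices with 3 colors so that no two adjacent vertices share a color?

No

0, 3, 4, 8 form a clique, so at least 4 colors are needed.
So 3 colors are not enough.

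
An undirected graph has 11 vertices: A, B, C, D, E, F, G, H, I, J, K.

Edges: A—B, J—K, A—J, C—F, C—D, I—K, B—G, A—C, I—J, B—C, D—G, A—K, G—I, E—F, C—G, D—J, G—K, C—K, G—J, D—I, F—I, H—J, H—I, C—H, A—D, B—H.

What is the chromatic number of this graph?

D, G, I, J are pairwise adjacent (a clique of size 4), so at least 4 colors are needed.
4 colors suffice: A=2, B=3, C=1, D=4, E=1, F=2, G=2, H=2, I=1, J=3, K=4. No two adjacent vertices share a color.

4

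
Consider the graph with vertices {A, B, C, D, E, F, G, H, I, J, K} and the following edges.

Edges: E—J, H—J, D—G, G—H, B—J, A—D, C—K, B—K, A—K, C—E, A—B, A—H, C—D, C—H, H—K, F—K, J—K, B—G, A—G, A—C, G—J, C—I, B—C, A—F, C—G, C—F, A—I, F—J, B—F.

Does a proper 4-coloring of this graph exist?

No

A, B, C, F, K are pairwise adjacent (a clique of size 5), so at least 5 colors are needed.
So 4 colors are not enough.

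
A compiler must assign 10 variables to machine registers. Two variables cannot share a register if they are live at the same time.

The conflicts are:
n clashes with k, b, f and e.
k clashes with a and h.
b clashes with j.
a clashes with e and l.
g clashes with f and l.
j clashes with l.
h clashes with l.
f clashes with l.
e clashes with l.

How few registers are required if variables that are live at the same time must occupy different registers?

3

g, f, l pairwise conflict, so at least 3 registers are needed.
3 registers suffice: register 1 → {n, l}; register 2 → {k, b, f, e}; register 3 → {a, g, j, h}. Each listed conflict is separated.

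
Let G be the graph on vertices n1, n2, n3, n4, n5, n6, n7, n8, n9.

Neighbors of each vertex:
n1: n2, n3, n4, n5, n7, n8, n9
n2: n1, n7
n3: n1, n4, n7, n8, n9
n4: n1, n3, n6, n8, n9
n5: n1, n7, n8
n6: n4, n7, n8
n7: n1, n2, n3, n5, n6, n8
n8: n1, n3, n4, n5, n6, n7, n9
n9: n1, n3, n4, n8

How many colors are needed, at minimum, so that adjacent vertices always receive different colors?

n1, n3, n4, n8, n9 form a clique, so at least 5 colors are needed.
A valid assignment using 5 colors: n1=2, n2=1, n3=4, n4=3, n5=4, n6=2, n7=3, n8=1, n9=5. Each edge has distinct colors on its endpoints.

5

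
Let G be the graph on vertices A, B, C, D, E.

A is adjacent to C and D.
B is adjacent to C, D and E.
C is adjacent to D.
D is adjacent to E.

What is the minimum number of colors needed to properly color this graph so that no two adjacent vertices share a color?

3

B, D, E form a triangle, so at least 3 colors are needed.
3 colors suffice: color 1 → {D}; color 2 → {C, E}; color 3 → {A, B}. No two adjacent vertices share a color.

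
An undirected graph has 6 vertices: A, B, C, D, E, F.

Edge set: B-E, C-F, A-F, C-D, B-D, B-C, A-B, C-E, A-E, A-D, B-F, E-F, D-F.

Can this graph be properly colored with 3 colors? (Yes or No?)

A, B, D, F are mutually adjacent (a clique of size 4), so at least 4 colors are needed.
So 3 colors are not enough.

No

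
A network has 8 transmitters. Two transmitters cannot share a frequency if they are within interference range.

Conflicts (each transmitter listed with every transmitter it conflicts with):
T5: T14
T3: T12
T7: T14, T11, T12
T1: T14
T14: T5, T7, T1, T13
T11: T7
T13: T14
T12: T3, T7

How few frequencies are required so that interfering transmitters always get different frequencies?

2

T5 and T14 conflict, so at least 2 frequencies are needed.
2 frequencies suffice: frequency 1 → {T14, T11, T12}; frequency 2 → {T5, T3, T7, T1, T13}. Each listed conflict is separated.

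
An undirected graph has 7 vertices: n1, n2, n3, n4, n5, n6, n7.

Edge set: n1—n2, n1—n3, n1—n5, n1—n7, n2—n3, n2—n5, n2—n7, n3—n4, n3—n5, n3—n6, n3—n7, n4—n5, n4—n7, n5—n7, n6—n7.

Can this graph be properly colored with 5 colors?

The chromatic number is 5. n1, n2, n3, n5, n7 are mutually adjacent (a clique of size 5), so at least 5 colors are needed.
One proper 5-coloring: n1=5, n2=4, n3=2, n4=4, n5=3, n6=3, n7=1.
That is already a proper 5-coloring.

Yes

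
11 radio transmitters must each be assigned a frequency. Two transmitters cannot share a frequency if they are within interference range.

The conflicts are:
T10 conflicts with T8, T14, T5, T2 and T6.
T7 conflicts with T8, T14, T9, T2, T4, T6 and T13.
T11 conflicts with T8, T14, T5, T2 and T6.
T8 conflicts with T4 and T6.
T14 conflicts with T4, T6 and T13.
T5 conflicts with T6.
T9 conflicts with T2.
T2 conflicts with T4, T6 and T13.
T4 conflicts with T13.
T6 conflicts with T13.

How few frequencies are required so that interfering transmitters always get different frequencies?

T7, T2, T4, T13 all conflict with each other, so at least 4 frequencies are needed.
4 frequencies suffice: T10=3, T7=3, T11=3, T8=2, T14=2, T5=2, T9=1, T2=2, T4=1, T6=1, T13=4. Every pair that conflicts lands in different frequencies.

4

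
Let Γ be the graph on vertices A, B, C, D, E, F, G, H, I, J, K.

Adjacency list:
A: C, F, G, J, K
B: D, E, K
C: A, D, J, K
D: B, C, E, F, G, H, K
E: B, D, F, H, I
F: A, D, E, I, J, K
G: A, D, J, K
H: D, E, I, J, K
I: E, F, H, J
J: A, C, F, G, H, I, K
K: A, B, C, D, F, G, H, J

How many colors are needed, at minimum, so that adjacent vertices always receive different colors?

4

A, F, J, K are pairwise adjacent (a clique of size 4), so at least 4 colors are needed.
4 colors suffice: color 1 → {E, K}; color 2 → {D, J}; color 3 → {B, C, F, G, H}; color 4 → {A, I}. Each edge has distinct colors on its endpoints.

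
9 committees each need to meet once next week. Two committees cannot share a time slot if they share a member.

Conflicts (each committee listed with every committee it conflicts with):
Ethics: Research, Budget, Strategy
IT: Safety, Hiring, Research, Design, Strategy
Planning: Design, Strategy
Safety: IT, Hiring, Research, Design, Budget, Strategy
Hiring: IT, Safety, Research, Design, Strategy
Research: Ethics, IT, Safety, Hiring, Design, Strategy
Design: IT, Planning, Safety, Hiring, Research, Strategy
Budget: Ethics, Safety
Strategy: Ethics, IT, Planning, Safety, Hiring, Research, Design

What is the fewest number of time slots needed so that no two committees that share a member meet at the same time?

6

IT, Safety, Hiring, Research, Design, Strategy are mutually in conflict, so at least 6 time slots are needed.
6 time slots suffice: time slot 1 → {Budget, Strategy}; time slot 2 → {Ethics, Design}; time slot 3 → {Planning, Research}; time slot 4 → {Safety}; time slot 5 → {IT}; time slot 6 → {Hiring}. Every pair that conflicts lands in different time slots.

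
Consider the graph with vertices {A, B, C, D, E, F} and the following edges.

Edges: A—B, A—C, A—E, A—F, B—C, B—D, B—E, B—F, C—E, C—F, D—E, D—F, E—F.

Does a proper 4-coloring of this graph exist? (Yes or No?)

A, B, C, E, F are mutually adjacent (a clique of size 5), so at least 5 colors are needed.
So 4 colors are not enough.

No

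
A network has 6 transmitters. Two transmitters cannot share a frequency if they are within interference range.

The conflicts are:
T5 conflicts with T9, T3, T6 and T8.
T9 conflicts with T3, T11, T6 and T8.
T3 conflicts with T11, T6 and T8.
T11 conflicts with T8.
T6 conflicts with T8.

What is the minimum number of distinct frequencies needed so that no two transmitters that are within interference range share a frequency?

T5, T9, T3, T6, T8 are mutually in conflict, so at least 5 frequencies are needed.
A valid assignment using 5 frequencies: T5=4, T9=2, T3=3, T11=4, T6=5, T8=1. Each listed conflict is separated.

5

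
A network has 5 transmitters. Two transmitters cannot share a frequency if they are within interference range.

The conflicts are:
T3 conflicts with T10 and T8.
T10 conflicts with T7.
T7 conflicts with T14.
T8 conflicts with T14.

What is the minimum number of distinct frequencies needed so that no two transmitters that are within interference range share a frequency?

The cycle T3-T8-T14-T7-T10-T3 has odd length 5, so it cannot be 2-colored; at least 3 frequencies are needed.
3 frequencies suffice: frequency 1 → {T10, T14}; frequency 2 → {T7, T8}; frequency 3 → {T3}. Every pair that conflicts lands in different frequencies.

3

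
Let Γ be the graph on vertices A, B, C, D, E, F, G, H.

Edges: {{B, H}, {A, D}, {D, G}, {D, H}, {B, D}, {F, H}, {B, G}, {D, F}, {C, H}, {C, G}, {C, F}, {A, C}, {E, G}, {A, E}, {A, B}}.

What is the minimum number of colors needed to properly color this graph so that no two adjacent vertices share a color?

B, D, G are pairwise adjacent, so at least 3 colors are needed.
3 colors suffice: color 1 → {C, D, E}; color 2 → {A, G, H}; color 3 → {B, F}. Every edge joins two different colors.

3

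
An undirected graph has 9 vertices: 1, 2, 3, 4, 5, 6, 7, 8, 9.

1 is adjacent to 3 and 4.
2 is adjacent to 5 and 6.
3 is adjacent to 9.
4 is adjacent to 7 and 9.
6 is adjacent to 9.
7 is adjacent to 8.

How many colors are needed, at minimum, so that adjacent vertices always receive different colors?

2

7 and 8 are adjacent, so at least 2 colors are needed.
One proper 2-coloring: 1=blue, 2=blue, 3=red, 4=red, 5=red, 6=red, 7=blue, 8=red, 9=blue. No two adjacent vertices share a color.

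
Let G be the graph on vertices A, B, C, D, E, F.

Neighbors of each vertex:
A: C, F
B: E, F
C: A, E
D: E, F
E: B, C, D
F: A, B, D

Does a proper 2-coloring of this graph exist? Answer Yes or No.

No

The cycle B-E-C-A-F-B has odd length 5, so it cannot be 2-colored; at least 3 colors are needed.
So 2 colors are not enough.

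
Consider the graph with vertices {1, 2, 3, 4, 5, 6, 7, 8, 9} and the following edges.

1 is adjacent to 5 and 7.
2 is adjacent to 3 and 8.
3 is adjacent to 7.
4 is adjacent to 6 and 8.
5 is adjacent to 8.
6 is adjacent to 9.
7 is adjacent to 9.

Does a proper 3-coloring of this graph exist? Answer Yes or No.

Yes

The chromatic number is 3. The cycle 8-4-6-9-7-1-5-8 has odd length 7, so it cannot be 2-colored; at least 3 colors are needed.
3 colors suffice: color a → {6, 7, 8}; color b → {1, 2, 4, 9}; color c → {3, 5}.
That is already a proper 3-coloring.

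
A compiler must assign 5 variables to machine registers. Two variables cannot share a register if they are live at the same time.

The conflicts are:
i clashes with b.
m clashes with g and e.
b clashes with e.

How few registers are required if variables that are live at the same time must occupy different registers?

2

b and e conflict, so at least 2 registers are needed.
2 registers suffice: register 1 → {m, b}; register 2 → {i, g, e}. Each listed conflict is separated.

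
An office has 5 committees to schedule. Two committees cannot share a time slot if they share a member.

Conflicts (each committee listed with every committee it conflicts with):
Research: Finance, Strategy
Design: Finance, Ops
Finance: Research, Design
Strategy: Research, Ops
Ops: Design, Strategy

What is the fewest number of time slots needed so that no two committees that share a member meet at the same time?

The cycle Design-Finance-Research-Strategy-Ops-Design has odd length 5, so it cannot be 2-colored; at least 3 time slots are needed.
3 time slots suffice: Research=1, Design=3, Finance=2, Strategy=2, Ops=1. Every pair that conflicts lands in different time slots.

3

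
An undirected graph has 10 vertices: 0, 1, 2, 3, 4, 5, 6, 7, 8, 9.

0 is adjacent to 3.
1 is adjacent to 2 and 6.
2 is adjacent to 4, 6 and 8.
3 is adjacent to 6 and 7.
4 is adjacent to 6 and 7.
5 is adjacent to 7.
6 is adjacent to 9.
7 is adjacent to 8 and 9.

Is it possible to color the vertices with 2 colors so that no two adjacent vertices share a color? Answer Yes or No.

No

2, 4, 6 are pairwise adjacent, so at least 3 colors are needed.
So 2 colors are not enough.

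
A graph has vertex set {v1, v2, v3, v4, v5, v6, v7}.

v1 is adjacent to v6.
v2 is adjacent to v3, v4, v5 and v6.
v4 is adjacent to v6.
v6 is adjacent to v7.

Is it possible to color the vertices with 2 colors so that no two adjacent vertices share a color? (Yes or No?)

v2, v4, v6 are mutually adjacent, so at least 3 colors are needed.
So 2 colors are not enough.

No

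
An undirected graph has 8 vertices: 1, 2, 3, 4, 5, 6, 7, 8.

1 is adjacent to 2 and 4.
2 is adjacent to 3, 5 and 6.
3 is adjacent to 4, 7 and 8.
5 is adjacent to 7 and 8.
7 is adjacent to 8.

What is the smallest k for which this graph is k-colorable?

3

5, 7, 8 are pairwise adjacent, so at least 3 colors are needed.
3 colors suffice: color red → {2, 4, 8}; color blue → {1, 3, 5, 6}; color green → {7}. No two adjacent vertices share a color.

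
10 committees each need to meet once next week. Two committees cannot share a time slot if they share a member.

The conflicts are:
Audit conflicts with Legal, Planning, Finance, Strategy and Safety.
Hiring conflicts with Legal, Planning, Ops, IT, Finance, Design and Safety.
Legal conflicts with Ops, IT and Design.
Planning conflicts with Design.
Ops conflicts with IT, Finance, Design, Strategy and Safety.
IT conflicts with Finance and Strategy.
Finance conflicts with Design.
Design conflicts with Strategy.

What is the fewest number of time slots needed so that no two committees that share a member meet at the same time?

Hiring, Ops, IT, Finance pairwise conflict, so at least 4 time slots are needed.
4 time slots suffice: time slot 1 → {Audit, Hiring}; time slot 2 → {Planning, Ops}; time slot 3 → {IT, Design, Safety}; time slot 4 → {Legal, Finance, Strategy}. No two conflicting committees share a time slot.

4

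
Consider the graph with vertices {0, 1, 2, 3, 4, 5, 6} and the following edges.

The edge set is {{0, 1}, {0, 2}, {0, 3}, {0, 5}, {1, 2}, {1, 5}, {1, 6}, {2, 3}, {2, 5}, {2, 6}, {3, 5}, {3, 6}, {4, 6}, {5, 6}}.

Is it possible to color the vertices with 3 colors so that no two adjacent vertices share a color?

0, 2, 3, 5 are mutually adjacent (a clique of size 4), so at least 4 colors are needed.
So 3 colors are not enough.

No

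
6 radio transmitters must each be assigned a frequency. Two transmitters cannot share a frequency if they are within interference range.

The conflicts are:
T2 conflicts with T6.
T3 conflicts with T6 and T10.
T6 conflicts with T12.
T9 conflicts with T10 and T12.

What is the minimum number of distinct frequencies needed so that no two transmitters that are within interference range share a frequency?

3

The cycle T6-T12-T9-T10-T3-T6 has odd length 5, so it cannot be 2-colored; at least 3 frequencies are needed.
A valid assignment using 3 frequencies: T2=2, T3=2, T6=1, T9=1, T10=3, T12=2. Every pair that conflicts lands in different frequencies.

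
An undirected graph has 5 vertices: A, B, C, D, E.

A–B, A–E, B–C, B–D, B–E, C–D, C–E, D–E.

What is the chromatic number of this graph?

4

B, C, D, E form a clique, so at least 4 colors are needed.
4 colors suffice: color 1 → {E}; color 2 → {B}; color 3 → {A, C}; color 4 → {D}. Every edge joins two different colors.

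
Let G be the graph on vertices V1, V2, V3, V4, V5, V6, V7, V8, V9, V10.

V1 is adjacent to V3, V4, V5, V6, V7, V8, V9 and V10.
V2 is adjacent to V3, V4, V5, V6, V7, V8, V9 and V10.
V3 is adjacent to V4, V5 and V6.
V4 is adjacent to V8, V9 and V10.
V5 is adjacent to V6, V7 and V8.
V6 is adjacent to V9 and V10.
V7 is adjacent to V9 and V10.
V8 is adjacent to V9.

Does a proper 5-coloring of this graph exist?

The chromatic number is 4. V1, V3, V5, V6 are mutually adjacent (a clique of size 4), so at least 4 colors are needed.
One proper 4-coloring: V1=1, V2=1, V3=4, V4=2, V5=3, V6=2, V7=2, V8=4, V9=3, V10=3.
Since 5 ≥ 4, a proper 5-coloring certainly exists.

Yes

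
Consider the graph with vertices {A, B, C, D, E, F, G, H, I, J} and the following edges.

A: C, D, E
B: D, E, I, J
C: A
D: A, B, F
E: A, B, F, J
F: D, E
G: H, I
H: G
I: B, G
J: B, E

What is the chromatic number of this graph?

B, E, J are mutually adjacent, so at least 3 colors are needed.
3 colors suffice: color red → {A, B, F, G}; color blue → {C, D, E, H, I}; color green → {J}. No two adjacent vertices share a color.

3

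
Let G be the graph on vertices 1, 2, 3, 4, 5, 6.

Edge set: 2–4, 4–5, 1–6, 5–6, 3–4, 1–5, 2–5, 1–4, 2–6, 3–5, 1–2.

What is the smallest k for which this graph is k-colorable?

1, 2, 5, 6 form a clique, so at least 4 colors are needed.
A valid assignment using 4 colors: 1=d, 2=b, 3=b, 4=c, 5=a, 6=c. Each edge has distinct colors on its endpoints.

4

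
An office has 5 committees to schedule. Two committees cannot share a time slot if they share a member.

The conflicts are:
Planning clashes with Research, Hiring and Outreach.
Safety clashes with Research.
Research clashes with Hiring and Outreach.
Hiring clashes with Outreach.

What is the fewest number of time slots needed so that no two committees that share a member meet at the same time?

4

Planning, Research, Hiring, Outreach pairwise conflict, so at least 4 time slots are needed.
A valid assignment using 4 time slots: Planning=3, Safety=2, Research=1, Hiring=4, Outreach=2. Every pair that conflicts lands in different time slots.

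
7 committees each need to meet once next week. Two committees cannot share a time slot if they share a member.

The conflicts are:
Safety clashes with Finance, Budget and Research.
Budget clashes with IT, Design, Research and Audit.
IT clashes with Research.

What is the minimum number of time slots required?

3

Safety, Budget, Research are mutually in conflict, so at least 3 time slots are needed.
3 time slots suffice: Safety=2, Finance=1, Budget=1, IT=2, Design=2, Research=3, Audit=2. No two conflicting committees share a time slot.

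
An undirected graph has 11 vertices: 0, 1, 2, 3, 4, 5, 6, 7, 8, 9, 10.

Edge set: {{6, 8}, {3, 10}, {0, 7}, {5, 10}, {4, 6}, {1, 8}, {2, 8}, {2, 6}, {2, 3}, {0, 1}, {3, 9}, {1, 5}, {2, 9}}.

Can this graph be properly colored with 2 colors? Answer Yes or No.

No

2, 6, 8 are pairwise adjacent, so at least 3 colors are needed.
So 2 colors are not enough.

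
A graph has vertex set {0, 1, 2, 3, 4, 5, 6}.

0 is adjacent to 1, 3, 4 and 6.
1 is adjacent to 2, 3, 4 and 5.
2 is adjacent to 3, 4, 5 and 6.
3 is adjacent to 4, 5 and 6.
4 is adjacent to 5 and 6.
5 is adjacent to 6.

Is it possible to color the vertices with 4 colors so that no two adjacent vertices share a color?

1, 2, 3, 4, 5 are pairwise adjacent (a clique of size 5), so at least 5 colors are needed.
So 4 colors are not enough.

No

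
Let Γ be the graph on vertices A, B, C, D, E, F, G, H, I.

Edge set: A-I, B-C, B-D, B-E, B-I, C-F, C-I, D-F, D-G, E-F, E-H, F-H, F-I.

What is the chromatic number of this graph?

E, F, H are mutually adjacent, so at least 3 colors are needed.
3 colors suffice: color red → {A, B, F, G}; color blue → {D, E, I}; color green → {C, H}. No two adjacent vertices share a color.

3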